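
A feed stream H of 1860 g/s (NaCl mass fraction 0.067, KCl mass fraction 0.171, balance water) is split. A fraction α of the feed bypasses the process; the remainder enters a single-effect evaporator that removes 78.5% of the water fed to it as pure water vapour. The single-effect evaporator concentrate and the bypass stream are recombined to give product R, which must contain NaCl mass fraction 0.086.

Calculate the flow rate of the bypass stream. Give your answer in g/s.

All 1860×0.067 = 124.62 g/s of NaCl reaches R, so R = 124.62/0.086 = 1449.1 g/s and vapour = 410.93 g/s.
The evaporator receives (1−α)·1860 of feed at 0.762 water and removes 0.785 of that water:
0.785×0.762×(1−α)×1860 = 410.93
(1−α) = 410.93/1112.6 = 0.3693;  α = 0.6307.
Bypass flow = 0.6307×1860 = 1173 g/s.

1173 g/s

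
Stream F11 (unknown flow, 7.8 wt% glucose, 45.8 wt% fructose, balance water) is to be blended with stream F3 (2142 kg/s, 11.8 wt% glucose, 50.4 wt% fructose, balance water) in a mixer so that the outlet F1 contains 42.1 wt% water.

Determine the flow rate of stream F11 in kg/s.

2142 kg/s

Let F11 be the unknown flow. Total out = 2142 + F11.
water balance: 809.68 + 0.464·F11 = 0.421·(2142 + F11)
(0.464 − 0.421)·F11 = 0.421×2142 − 809.68 = 92.106
F11 = 92.106 / 0.043 = 2142 kg/s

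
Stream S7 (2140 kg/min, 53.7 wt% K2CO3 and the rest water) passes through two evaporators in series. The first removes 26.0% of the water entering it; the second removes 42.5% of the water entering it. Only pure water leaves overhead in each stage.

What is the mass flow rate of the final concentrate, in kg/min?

water in feed = 2140×0.463 = 990.82 kg/min.
After stage 1: water left = (1−0.260)×990.82 = 733.21; stream total = 1882.4 kg/min.
After stage 2: water left = (1−0.425)×733.21 = 421.59; final concentrate = 1570.8 kg/min.

1571 kg/min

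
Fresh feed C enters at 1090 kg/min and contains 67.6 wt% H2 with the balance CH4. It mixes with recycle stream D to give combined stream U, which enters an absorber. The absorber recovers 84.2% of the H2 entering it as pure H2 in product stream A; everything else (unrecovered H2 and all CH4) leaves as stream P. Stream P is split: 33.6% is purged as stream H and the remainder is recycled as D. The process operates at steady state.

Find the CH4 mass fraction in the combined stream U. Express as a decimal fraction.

0.561

CH4 enters only via C and leaves only via the purge: 1090×0.324 = 0.336×(CH4 in P), and the absorber passes all CH4, so CH4 in U = CH4 in P = 1051.1 kg/min.
H2 in U: m_A = 1090×0.676 + (1−0.336)·(1−0.842)·m_A, so m_A = 736.84/0.8951 = 823.2 kg/min.
U = 823.2 + 1051.1 = 1874.3 kg/min.
CH4 fraction in U = 1051.1/1874.3 = 0.561.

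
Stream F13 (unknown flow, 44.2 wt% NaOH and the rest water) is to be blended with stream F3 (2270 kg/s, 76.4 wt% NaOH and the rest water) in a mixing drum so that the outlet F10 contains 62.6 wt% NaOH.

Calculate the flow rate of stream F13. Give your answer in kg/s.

Let F13 be the unknown flow. Total out = 2270 + F13.
NaOH balance: 1734.3 + 0.442·F13 = 0.626·(2270 + F13)
(0.442 − 0.626)·F13 = 0.626×2270 − 1734.3 = -313.26
F13 = -313.26 / -0.184 = 1702.5 kg/s

1702 kg/s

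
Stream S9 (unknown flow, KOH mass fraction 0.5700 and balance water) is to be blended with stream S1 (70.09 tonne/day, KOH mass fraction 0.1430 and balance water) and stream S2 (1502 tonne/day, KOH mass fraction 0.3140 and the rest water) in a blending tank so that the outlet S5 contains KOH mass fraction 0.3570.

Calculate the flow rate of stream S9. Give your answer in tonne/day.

373.6 tonne/day

Let S9 be the unknown flow. Total out = 1572.1 + S9.
KOH balance: 481.65 + 0.570·S9 = 0.357·(1572.1 + S9)
(0.570 − 0.357)·S9 = 0.357×1572.1 − 481.65 = 79.585
S9 = 79.585 / 0.213 = 373.64 tonne/day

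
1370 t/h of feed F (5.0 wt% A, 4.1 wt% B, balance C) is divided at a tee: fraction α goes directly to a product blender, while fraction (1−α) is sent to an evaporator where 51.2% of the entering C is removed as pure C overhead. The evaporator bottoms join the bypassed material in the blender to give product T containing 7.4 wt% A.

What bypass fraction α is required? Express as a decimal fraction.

All 1370×0.050 = 68.5 t/h of A reaches T, so T = 68.5/0.074 = 925.68 t/h and vapour = 444.32 t/h.
The evaporator receives (1−α)·1370 of feed at 0.909 C and removes 0.512 of that C:
0.512×0.909×(1−α)×1370 = 444.32
(1−α) = 444.32/637.61 = 0.6969;  α = 0.3031.

0.303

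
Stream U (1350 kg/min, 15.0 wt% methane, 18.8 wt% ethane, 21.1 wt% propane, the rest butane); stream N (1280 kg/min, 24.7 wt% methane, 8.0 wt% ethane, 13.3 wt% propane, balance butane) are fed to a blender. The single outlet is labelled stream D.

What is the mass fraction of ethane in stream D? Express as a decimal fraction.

Total flow out = 1350 + 1280 = 2630 kg/min.
ethane in = 1350×0.188 + 1280×0.080 = 356.2 kg/min.
ethane mass fraction in D = 356.2/2630 = 0.1354.

0.1354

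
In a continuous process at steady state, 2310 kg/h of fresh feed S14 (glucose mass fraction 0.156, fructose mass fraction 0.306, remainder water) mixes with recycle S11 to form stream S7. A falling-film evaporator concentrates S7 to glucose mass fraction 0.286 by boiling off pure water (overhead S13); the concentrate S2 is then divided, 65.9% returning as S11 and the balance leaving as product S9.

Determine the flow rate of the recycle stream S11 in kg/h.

Overall glucose balance (none leaves overhead): glucose in fresh feed = glucose in product, i.e. 2310×0.156 = (1−0.659)·S2·0.286.
S2 = 360.36/(0.286×0.341) = 3695 kg/h.
Recycle S11 = 0.659×3695 = 2435 kg/h.

2435 kg/h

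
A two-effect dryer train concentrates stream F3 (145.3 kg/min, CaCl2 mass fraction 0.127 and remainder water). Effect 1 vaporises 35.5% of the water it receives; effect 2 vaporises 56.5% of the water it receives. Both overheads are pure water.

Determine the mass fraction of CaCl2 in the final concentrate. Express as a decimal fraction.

0.341

water in feed = 145.3×0.873 = 126.85 kg/min.
After stage 1: water left = (1−0.355)×126.85 = 81.816; stream total = 100.27 kg/min.
After stage 2: water left = (1−0.565)×81.816 = 35.59; final concentrate = 54.043 kg/min.
CaCl2 fraction = 18.453/54.043 = 0.341.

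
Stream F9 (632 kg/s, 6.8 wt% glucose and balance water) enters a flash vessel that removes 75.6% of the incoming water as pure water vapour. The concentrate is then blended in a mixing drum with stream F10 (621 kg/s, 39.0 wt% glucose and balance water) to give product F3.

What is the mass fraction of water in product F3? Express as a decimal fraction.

0.647

Vapour removed = 0.756×0.932×632 = 445.3 kg/s; concentrate = 186.7 kg/s.
water reaching the mixer = 143.72 (from concentrate) + 621×0.610 = 522.53 kg/s.
Product flow = 186.7 + 621 = 807.7 kg/s; water fraction = 0.647.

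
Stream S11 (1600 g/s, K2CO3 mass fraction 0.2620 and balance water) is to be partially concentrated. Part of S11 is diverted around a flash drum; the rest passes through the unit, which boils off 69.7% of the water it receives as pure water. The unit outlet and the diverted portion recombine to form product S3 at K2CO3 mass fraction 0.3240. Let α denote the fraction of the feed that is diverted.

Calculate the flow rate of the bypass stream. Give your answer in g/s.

All 1600×0.262 = 419.2 g/s of K2CO3 reaches S3, so S3 = 419.2/0.324 = 1293.8 g/s and vapour = 306.17 g/s.
The evaporator receives (1−α)·1600 of feed at 0.738 water and removes 0.697 of that water:
0.697×0.738×(1−α)×1600 = 306.17
(1−α) = 306.17/823.02 = 0.3720;  α = 0.6280.
Bypass flow = 0.6280×1600 = 1004.8 g/s.

1005 g/s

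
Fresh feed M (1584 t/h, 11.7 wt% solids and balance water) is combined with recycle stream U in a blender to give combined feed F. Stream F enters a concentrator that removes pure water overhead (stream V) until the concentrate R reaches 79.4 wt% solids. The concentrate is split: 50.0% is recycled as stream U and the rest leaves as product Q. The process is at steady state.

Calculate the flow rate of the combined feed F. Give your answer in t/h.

1817 t/h

Overall solids balance (none leaves overhead): solids in fresh feed = solids in product, i.e. 1584×0.117 = (1−0.500)·R·0.794.
R = 185.33/(0.794×0.500) = 466.82 t/h.
Recycle U = 0.500×466.82 = 233.41 t/h.
Combined feed F = 1584 + 233.41 = 1817.4 t/h.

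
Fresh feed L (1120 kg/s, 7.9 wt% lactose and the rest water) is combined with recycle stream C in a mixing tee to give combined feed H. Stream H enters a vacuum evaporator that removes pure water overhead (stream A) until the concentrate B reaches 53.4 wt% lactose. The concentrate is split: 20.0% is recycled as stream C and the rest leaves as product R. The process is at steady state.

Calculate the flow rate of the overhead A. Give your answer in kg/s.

Overall lactose balance (none leaves overhead): lactose in fresh feed = lactose in product, i.e. 1120×0.079 = (1−0.200)·B·0.534.
B = 88.48/(0.534×0.800) = 207.12 kg/s.
Recycle C = 0.200×207.12 = 41.423 kg/s.
Combined feed H = 1120 + 41.423 = 1161.4 kg/s.
Overhead A = H − B = 1161.4 − 207.12 = 954.31 kg/s.

954.3 kg/s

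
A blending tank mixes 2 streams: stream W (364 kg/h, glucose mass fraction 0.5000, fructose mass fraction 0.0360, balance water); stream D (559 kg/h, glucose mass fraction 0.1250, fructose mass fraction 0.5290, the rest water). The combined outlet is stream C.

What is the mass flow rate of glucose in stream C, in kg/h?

251.9 kg/h

glucose out = glucose in = 364×0.500 + 559×0.125 = 251.88 kg/h.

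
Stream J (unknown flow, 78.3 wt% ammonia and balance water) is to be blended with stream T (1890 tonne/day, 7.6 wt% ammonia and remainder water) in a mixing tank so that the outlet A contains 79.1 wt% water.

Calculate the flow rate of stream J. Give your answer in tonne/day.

Let J be the unknown flow. Total out = 1890 + J.
water balance: 1746.4 + 0.217·J = 0.791·(1890 + J)
(0.217 − 0.791)·J = 0.791×1890 − 1746.4 = -251.37
J = -251.37 / -0.574 = 437.93 tonne/day

437.9 tonne/day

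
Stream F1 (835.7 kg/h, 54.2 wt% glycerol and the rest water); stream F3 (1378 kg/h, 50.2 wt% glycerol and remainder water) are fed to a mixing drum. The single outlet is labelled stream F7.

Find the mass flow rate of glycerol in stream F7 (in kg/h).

glycerol out = glycerol in = 835.7×0.542 + 1378×0.502 = 1144.7 kg/h.

1145 kg/h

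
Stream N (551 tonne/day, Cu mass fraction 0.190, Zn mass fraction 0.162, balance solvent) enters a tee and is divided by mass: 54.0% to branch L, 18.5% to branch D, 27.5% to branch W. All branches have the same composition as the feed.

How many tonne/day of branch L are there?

Branch L flow = 0.540×551 = 297.54 tonne/day.

297.5 tonne/day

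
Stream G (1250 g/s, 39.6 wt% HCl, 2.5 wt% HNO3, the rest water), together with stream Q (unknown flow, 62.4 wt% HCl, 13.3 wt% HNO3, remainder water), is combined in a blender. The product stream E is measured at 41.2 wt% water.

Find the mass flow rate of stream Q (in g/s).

1235 g/s

Let Q be the unknown flow. Total out = 1250 + Q.
water balance: 723.75 + 0.243·Q = 0.412·(1250 + Q)
(0.243 − 0.412)·Q = 0.412×1250 − 723.75 = -208.75
Q = -208.75 / -0.169 = 1235.2 g/s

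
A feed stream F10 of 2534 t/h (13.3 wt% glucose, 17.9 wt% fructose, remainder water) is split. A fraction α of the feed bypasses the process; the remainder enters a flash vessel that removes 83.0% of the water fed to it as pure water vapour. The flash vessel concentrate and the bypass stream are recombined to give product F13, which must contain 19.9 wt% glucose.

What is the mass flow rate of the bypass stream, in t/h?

1062 t/h

All 2534×0.133 = 337.02 t/h of glucose reaches F13, so F13 = 337.02/0.199 = 1693.6 t/h and vapour = 840.42 t/h.
The evaporator receives (1−α)·2534 of feed at 0.688 water and removes 0.830 of that water:
0.830×0.688×(1−α)×2534 = 840.42
(1−α) = 840.42/1447 = 0.5808;  α = 0.4192.
Bypass flow = 0.4192×2534 = 1062.3 t/h.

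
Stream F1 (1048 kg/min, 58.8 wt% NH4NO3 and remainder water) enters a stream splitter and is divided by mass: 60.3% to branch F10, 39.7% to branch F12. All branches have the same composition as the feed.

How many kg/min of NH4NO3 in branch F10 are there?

Branch F10 total = 0.603×1048 = 631.94 kg/min.
NH4NO3 in F10 = 0.588×631.94 = 371.58 kg/min.

371.6 kg/min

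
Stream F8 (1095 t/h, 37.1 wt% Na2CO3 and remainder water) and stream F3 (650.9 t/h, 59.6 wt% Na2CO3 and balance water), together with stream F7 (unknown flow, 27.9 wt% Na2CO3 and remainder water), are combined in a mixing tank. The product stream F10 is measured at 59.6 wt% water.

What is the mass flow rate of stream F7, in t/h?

710.7 t/h

Let F7 be the unknown flow. Total out = 1745.9 + F7.
water balance: 951.72 + 0.721·F7 = 0.596·(1745.9 + F7)
(0.721 − 0.596)·F7 = 0.596×1745.9 − 951.72 = 88.838
F7 = 88.838 / 0.125 = 710.7 t/h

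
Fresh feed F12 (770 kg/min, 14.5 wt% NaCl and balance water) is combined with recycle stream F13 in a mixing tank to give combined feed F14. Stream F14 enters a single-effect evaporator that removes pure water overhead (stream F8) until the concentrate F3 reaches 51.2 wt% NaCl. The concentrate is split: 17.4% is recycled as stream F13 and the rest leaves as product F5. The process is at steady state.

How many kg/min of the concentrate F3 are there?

264 kg/min

Overall NaCl balance (none leaves overhead): NaCl in fresh feed = NaCl in product, i.e. 770×0.145 = (1−0.174)·F3·0.512.
F3 = 111.65/(0.512×0.826) = 264 kg/min.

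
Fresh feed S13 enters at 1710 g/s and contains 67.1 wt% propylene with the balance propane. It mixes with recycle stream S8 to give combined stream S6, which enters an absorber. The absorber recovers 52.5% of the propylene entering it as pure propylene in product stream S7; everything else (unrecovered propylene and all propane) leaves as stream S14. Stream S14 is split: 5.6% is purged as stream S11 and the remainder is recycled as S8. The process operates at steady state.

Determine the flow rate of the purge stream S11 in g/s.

propane enters only via S13 and leaves only via the purge: 1710×0.329 = 0.056×(propane in S14), and the absorber passes all propane, so propane in S6 = propane in S14 = 10046 g/s.
propylene in S6: m_A = 1710×0.671 + (1−0.056)·(1−0.525)·m_A, so m_A = 1147.4/0.5516 = 2080.1 g/s.
S14 = (1−0.525)×2080.1 + 10046 = 11034 g/s.
Purge S11 = 0.056×11034 = 617.92 g/s.

617.9 g/s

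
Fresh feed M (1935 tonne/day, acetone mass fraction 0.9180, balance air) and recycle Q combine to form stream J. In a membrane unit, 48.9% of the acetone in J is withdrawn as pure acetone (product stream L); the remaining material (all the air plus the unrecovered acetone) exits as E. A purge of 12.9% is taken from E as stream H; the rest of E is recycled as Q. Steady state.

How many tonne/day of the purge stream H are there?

369.7 tonne/day

air enters only via M and leaves only via the purge: 1935×0.082 = 0.129×(air in E), and the membrane unit passes all air, so air in J = air in E = 1230 tonne/day.
acetone in J: m_A = 1935×0.918 + (1−0.129)·(1−0.489)·m_A, so m_A = 1776.3/0.5549 = 3201.1 tonne/day.
E = (1−0.489)×3201.1 + 1230 = 2865.7 tonne/day.
Purge H = 0.129×2865.7 = 369.68 tonne/day.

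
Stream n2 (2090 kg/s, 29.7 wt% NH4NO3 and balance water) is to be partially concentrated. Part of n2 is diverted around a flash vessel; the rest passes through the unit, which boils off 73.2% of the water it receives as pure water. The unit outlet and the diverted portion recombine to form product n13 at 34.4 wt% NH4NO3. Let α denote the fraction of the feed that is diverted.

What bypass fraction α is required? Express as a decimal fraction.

0.734

All 2090×0.297 = 620.73 kg/s of NH4NO3 reaches n13, so n13 = 620.73/0.344 = 1804.4 kg/s and vapour = 285.55 kg/s.
The evaporator receives (1−α)·2090 of feed at 0.703 water and removes 0.732 of that water:
0.732×0.703×(1−α)×2090 = 285.55
(1−α) = 285.55/1075.5 = 0.2655;  α = 0.7345.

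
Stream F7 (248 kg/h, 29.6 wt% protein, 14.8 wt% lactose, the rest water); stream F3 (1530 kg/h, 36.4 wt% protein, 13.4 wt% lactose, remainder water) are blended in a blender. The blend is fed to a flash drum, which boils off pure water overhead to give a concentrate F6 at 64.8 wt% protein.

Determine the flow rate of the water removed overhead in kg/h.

protein entering = 248×0.296 + 1530×0.364 = 630.33 kg/h.
All protein reports to F6, so F6 = 630.33/0.648 = 972.73 kg/h.
Total feed = 1778 kg/h; overhead = 1778 − 972.73 = 805.27 kg/h.

805.3 kg/h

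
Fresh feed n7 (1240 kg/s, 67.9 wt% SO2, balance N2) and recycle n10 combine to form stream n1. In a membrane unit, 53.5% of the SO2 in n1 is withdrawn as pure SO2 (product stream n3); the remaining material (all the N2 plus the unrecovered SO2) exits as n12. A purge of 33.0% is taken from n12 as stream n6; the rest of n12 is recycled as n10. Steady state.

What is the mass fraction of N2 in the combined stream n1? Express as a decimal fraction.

N2 enters only via n7 and leaves only via the purge: 1240×0.321 = 0.330×(N2 in n12), and the membrane unit passes all N2, so N2 in n1 = N2 in n12 = 1206.2 kg/s.
SO2 in n1: m_A = 1240×0.679 + (1−0.330)·(1−0.535)·m_A, so m_A = 841.96/0.6885 = 1223 kg/s.
n1 = 1223 + 1206.2 = 2429.2 kg/s.
N2 fraction in n1 = 1206.2/2429.2 = 0.497.

0.497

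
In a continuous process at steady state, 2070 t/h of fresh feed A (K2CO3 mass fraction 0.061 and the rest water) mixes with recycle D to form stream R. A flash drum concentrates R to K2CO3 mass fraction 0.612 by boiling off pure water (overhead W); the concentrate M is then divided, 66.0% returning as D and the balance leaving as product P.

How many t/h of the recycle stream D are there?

400.5 t/h

Overall K2CO3 balance (none leaves overhead): K2CO3 in fresh feed = K2CO3 in product, i.e. 2070×0.061 = (1−0.660)·M·0.612.
M = 126.27/(0.612×0.340) = 606.83 t/h.
Recycle D = 0.660×606.83 = 400.51 t/h.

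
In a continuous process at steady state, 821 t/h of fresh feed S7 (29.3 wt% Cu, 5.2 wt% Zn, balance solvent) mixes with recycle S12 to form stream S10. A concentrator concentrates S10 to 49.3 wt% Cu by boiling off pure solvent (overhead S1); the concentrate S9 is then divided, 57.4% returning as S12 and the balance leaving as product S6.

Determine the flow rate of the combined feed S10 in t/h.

1478 t/h

Overall Cu balance (none leaves overhead): Cu in fresh feed = Cu in product, i.e. 821×0.293 = (1−0.574)·S9·0.493.
S9 = 240.55/(0.493×0.426) = 1145.4 t/h.
Recycle S12 = 0.574×1145.4 = 657.46 t/h.
Combined feed S10 = 821 + 657.46 = 1478.5 t/h.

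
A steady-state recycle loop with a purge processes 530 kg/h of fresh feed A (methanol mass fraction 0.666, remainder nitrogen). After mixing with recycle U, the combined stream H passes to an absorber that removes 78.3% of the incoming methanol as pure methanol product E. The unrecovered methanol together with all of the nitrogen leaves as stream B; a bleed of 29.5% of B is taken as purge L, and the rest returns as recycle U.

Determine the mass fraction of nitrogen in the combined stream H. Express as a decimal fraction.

0.590

nitrogen enters only via A and leaves only via the purge: 530×0.334 = 0.295×(nitrogen in B), and the absorber passes all nitrogen, so nitrogen in H = nitrogen in B = 600.07 kg/h.
methanol in H: m_A = 530×0.666 + (1−0.295)·(1−0.783)·m_A, so m_A = 352.98/0.8470 = 416.73 kg/h.
H = 416.73 + 600.07 = 1016.8 kg/h.
nitrogen fraction in H = 600.07/1016.8 = 0.590.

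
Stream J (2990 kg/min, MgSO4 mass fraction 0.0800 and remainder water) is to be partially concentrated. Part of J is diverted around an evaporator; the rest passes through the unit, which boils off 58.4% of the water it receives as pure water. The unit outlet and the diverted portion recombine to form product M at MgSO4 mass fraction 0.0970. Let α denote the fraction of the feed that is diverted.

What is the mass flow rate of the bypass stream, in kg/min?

All 2990×0.080 = 239.2 kg/min of MgSO4 reaches M, so M = 239.2/0.097 = 2466 kg/min and vapour = 524.02 kg/min.
The evaporator receives (1−α)·2990 of feed at 0.920 water and removes 0.584 of that water:
0.584×0.920×(1−α)×2990 = 524.02
(1−α) = 524.02/1606.5 = 0.3262;  α = 0.6738.
Bypass flow = 0.6738×2990 = 2014.7 kg/min.

2015 kg/min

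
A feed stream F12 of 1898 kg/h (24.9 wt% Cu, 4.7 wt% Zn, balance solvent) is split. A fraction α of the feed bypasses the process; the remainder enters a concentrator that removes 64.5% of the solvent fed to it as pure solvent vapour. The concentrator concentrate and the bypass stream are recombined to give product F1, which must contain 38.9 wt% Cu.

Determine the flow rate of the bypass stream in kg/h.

All 1898×0.249 = 472.6 kg/h of Cu reaches F1, so F1 = 472.6/0.389 = 1214.9 kg/h and vapour = 683.08 kg/h.
The evaporator receives (1−α)·1898 of feed at 0.704 solvent and removes 0.645 of that solvent:
0.645×0.704×(1−α)×1898 = 683.08
(1−α) = 683.08/861.84 = 0.7926;  α = 0.2074.
Bypass flow = 0.2074×1898 = 393.67 kg/h.

393.7 kg/h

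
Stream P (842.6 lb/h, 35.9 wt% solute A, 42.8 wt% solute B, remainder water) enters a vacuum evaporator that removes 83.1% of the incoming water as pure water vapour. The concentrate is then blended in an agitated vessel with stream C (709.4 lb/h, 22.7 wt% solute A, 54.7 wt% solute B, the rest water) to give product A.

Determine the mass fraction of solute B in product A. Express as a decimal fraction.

0.534

Vapour removed = 0.831×0.213×842.6 = 149.14 lb/h; concentrate = 693.46 lb/h.
solute B reaching the mixer = 360.63 (from concentrate) + 709.4×0.547 = 748.67 lb/h.
Product flow = 693.46 + 709.4 = 1402.9 lb/h; solute B fraction = 0.534.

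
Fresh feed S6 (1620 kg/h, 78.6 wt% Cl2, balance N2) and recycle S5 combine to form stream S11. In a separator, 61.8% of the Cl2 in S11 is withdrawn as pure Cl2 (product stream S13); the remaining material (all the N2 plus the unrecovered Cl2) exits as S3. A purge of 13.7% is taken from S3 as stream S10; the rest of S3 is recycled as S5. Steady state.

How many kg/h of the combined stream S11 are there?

4430 kg/h

N2 enters only via S6 and leaves only via the purge: 1620×0.214 = 0.137×(N2 in S3), and the separator passes all N2, so N2 in S11 = N2 in S3 = 2530.5 kg/h.
Cl2 in S11: m_A = 1620×0.786 + (1−0.137)·(1−0.618)·m_A, so m_A = 1273.3/0.6703 = 1899.5 kg/h.
S11 = 1899.5 + 2530.5 = 4430 kg/h.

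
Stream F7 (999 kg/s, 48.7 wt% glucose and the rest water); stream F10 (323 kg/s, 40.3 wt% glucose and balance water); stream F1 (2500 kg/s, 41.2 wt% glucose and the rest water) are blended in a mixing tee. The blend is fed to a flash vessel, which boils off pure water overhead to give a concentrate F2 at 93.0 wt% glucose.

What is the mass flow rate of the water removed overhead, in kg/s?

glucose entering = 999×0.487 + 323×0.403 + 2500×0.412 = 1646.7 kg/s.
All glucose reports to F2, so F2 = 1646.7/0.930 = 1770.6 kg/s.
Total feed = 3822 kg/s; overhead = 3822 − 1770.6 = 2051.4 kg/s.

2051 kg/s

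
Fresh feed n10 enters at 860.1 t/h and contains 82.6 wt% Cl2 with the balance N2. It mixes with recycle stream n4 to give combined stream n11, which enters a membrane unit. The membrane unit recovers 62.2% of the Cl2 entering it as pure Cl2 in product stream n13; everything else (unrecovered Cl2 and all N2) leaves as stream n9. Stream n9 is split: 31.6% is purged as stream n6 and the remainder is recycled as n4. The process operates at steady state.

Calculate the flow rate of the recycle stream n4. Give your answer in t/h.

571.7 t/h

N2 enters only via n10 and leaves only via the purge: 860.1×0.174 = 0.316×(N2 in n9), and the membrane unit passes all N2, so N2 in n11 = N2 in n9 = 473.6 t/h.
Cl2 in n11: m_A = 860.1×0.826 + (1−0.316)·(1−0.622)·m_A, so m_A = 710.44/0.7414 = 958.18 t/h.
n9 = (1−0.622)×958.18 + 473.6 = 835.79 t/h.
Recycle n4 = (1−0.316)×835.79 = 571.68 t/h.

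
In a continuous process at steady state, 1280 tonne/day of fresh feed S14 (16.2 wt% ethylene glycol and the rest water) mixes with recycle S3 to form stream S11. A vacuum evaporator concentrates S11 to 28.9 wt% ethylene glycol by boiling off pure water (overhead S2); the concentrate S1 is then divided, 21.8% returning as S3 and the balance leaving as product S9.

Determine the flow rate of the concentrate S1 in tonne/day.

Overall ethylene glycol balance (none leaves overhead): ethylene glycol in fresh feed = ethylene glycol in product, i.e. 1280×0.162 = (1−0.218)·S1·0.289.
S1 = 207.36/(0.289×0.782) = 917.53 tonne/day.

917.5 tonne/day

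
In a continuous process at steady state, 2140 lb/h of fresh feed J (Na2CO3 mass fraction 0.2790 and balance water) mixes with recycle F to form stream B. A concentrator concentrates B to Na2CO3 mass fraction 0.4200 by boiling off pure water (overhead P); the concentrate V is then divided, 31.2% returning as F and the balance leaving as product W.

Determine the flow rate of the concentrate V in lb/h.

2066 lb/h

Overall Na2CO3 balance (none leaves overhead): Na2CO3 in fresh feed = Na2CO3 in product, i.e. 2140×0.279 = (1−0.312)·V·0.420.
V = 597.06/(0.420×0.688) = 2066.2 lb/h.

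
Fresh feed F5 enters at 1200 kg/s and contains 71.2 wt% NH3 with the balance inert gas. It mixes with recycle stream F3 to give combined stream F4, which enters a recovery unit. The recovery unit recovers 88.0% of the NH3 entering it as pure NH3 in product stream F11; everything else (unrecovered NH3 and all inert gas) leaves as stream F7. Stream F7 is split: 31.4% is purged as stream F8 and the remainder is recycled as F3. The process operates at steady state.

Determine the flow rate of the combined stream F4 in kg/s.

inert gas enters only via F5 and leaves only via the purge: 1200×0.288 = 0.314×(inert gas in F7), and the recovery unit passes all inert gas, so inert gas in F4 = inert gas in F7 = 1100.6 kg/s.
NH3 in F4: m_A = 1200×0.712 + (1−0.314)·(1−0.880)·m_A, so m_A = 854.4/0.9177 = 931.04 kg/s.
F4 = 931.04 + 1100.6 = 2031.7 kg/s.

2032 kg/s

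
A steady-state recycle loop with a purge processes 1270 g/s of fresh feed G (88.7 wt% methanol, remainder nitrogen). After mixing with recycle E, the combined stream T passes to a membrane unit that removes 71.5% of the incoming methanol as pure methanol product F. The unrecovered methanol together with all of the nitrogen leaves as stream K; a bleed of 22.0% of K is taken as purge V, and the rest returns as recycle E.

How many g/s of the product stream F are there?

1036 g/s

methanol in T: m_A = 1270×0.887 + (1−0.220)·(1−0.715)·m_A, so m_A = 1126.5/0.7777 = 1448.5 g/s.
Product F = 0.715×1448.5 = 1035.7 g/s.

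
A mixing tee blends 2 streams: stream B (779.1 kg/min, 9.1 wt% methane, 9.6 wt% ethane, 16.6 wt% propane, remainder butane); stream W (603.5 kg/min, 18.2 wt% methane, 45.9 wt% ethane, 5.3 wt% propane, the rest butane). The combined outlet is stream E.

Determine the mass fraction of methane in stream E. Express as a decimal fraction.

Total flow out = 779.1 + 603.5 = 1382.6 kg/min.
methane in = 779.1×0.091 + 603.5×0.182 = 180.74 kg/min.
methane mass fraction in E = 180.74/1382.6 = 0.1307.

0.1307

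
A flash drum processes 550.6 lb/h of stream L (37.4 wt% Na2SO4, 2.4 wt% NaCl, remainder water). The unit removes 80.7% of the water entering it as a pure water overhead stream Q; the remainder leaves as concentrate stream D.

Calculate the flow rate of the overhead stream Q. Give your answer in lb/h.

267.5 lb/h

water entering = 550.6×0.602 = 331.46 lb/h; overhead removed = 0.807×331.46 = 267.49 lb/h.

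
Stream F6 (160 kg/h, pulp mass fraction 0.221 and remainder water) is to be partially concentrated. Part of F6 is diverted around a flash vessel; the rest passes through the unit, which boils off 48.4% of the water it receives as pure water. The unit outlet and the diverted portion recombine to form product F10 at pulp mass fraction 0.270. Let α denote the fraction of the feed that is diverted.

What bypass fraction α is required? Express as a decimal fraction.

0.519

All 160×0.221 = 35.36 kg/h of pulp reaches F10, so F10 = 35.36/0.270 = 130.96 kg/h and vapour = 29.037 kg/h.
The evaporator receives (1−α)·160 of feed at 0.779 water and removes 0.484 of that water:
0.484×0.779×(1−α)×160 = 29.037
(1−α) = 29.037/60.326 = 0.4813;  α = 0.5187.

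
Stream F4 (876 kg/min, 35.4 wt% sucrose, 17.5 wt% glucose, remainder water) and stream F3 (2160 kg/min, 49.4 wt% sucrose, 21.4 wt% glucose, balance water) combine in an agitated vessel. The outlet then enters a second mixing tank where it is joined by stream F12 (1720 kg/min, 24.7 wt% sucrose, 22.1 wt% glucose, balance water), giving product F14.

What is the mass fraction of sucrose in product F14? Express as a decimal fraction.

0.379

Overall, product flow = 4756 kg/min.
sucrose in = 876×0.354 + 2160×0.494 + 1720×0.247 = 1802 kg/min.
sucrose fraction in F14 = 0.379.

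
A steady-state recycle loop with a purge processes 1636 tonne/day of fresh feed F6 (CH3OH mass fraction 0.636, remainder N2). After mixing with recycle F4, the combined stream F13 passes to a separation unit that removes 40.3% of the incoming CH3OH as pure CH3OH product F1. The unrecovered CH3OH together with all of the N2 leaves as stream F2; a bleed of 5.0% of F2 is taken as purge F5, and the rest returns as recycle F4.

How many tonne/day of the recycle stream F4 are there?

12680 tonne/day

N2 enters only via F6 and leaves only via the purge: 1636×0.364 = 0.050×(N2 in F2), and the separation unit passes all N2, so N2 in F13 = N2 in F2 = 11910 tonne/day.
CH3OH in F13: m_A = 1636×0.636 + (1−0.050)·(1−0.403)·m_A, so m_A = 1040.5/0.4329 = 2403.8 tonne/day.
F2 = (1−0.403)×2403.8 + 11910 = 13345 tonne/day.
Recycle F4 = (1−0.050)×13345 = 12678 tonne/day.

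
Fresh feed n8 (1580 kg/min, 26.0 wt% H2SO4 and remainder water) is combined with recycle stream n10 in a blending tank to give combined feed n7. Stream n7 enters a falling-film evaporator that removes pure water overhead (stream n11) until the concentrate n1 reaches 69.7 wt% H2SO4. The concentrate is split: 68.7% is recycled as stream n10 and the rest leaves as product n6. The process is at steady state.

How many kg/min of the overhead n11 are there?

990.6 kg/min

Overall H2SO4 balance (none leaves overhead): H2SO4 in fresh feed = H2SO4 in product, i.e. 1580×0.260 = (1−0.687)·n1·0.697.
n1 = 410.8/(0.697×0.313) = 1883 kg/min.
Recycle n10 = 0.687×1883 = 1293.6 kg/min.
Combined feed n7 = 1580 + 1293.6 = 2873.6 kg/min.
Overhead n11 = n7 − n1 = 2873.6 − 1883 = 990.62 kg/min.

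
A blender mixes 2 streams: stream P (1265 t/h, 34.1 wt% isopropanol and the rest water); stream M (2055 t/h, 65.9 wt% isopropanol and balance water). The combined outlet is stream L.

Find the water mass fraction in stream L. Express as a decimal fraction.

0.462

Total flow out = 1265 + 2055 = 3320 t/h.
water in = 1265×0.659 + 2055×0.341 = 1534.4 t/h.
water mass fraction in L = 1534.4/3320 = 0.462.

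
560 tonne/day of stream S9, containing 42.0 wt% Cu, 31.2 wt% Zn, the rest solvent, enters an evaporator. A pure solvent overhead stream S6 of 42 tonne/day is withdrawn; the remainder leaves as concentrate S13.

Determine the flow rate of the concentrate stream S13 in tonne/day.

518 tonne/day

Concentrate = 560 − 42 = 518 tonne/day.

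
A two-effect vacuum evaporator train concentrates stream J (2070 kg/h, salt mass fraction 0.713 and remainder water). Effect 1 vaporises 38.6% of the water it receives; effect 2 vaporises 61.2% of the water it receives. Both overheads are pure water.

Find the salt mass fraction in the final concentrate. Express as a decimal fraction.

0.912

water in feed = 2070×0.287 = 594.09 kg/h.
After stage 1: water left = (1−0.386)×594.09 = 364.77; stream total = 1840.7 kg/h.
After stage 2: water left = (1−0.612)×364.77 = 141.53; final concentrate = 1617.4 kg/h.
salt fraction = 1475.9/1617.4 = 0.912.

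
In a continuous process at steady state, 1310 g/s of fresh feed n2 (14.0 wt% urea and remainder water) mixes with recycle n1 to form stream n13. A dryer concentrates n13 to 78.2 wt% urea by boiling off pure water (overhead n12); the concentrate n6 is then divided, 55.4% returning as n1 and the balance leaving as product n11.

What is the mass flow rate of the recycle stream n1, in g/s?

Overall urea balance (none leaves overhead): urea in fresh feed = urea in product, i.e. 1310×0.140 = (1−0.554)·n6·0.782.
n6 = 183.4/(0.782×0.446) = 525.84 g/s.
Recycle n1 = 0.554×525.84 = 291.32 g/s.

291.3 g/s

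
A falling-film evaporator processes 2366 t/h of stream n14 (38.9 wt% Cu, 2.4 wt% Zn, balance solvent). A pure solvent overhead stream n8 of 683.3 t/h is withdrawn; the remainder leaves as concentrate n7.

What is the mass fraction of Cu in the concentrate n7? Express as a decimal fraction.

Cu is not removed: 2366×0.389 = 920.37 t/h of Cu enters n7.
Concentrate = 2366 − 683.3 = 1682.7 t/h.
Mass fraction = 920.37/1682.7 = 0.5470.

0.5470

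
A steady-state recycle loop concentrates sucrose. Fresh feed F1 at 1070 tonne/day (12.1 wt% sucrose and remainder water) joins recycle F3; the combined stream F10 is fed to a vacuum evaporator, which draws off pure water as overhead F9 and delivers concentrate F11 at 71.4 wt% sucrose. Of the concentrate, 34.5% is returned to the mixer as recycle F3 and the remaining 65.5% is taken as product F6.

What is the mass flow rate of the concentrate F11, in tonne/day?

Overall sucrose balance (none leaves overhead): sucrose in fresh feed = sucrose in product, i.e. 1070×0.121 = (1−0.345)·F11·0.714.
F11 = 129.47/(0.714×0.655) = 276.84 tonne/day.

276.8 tonne/day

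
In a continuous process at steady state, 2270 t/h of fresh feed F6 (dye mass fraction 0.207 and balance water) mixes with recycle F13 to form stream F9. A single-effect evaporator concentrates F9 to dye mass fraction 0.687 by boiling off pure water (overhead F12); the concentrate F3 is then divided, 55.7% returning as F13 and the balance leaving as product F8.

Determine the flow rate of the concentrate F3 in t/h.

1544 t/h

Overall dye balance (none leaves overhead): dye in fresh feed = dye in product, i.e. 2270×0.207 = (1−0.557)·F3·0.687.
F3 = 469.89/(0.687×0.443) = 1544 t/h.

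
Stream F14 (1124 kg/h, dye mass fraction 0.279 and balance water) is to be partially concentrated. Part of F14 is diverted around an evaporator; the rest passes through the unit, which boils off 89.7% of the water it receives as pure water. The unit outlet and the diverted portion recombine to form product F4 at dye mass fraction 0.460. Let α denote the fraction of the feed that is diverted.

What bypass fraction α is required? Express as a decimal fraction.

0.392

All 1124×0.279 = 313.6 kg/h of dye reaches F4, so F4 = 313.6/0.460 = 681.73 kg/h and vapour = 442.27 kg/h.
The evaporator receives (1−α)·1124 of feed at 0.721 water and removes 0.897 of that water:
0.897×0.721×(1−α)×1124 = 442.27
(1−α) = 442.27/726.93 = 0.6084;  α = 0.3916.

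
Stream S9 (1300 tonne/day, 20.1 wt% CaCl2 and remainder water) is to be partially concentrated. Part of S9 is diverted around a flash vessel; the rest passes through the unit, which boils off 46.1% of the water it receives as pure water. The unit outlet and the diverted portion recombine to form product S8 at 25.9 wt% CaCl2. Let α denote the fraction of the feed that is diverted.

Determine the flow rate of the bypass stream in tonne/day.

509.6 tonne/day

All 1300×0.201 = 261.3 tonne/day of CaCl2 reaches S8, so S8 = 261.3/0.259 = 1008.9 tonne/day and vapour = 291.12 tonne/day.
The evaporator receives (1−α)·1300 of feed at 0.799 water and removes 0.461 of that water:
0.461×0.799×(1−α)×1300 = 291.12
(1−α) = 291.12/478.84 = 0.6080;  α = 0.3920.
Bypass flow = 0.3920×1300 = 509.64 tonne/day.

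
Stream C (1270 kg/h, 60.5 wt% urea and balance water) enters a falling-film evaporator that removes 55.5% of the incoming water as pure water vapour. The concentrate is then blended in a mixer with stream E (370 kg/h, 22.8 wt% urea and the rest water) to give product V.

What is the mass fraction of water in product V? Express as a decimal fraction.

0.374

Vapour removed = 0.555×0.395×1270 = 278.42 kg/h; concentrate = 991.58 kg/h.
water reaching the mixer = 223.23 (from concentrate) + 370×0.772 = 508.87 kg/h.
Product flow = 991.58 + 370 = 1361.6 kg/h; water fraction = 0.374.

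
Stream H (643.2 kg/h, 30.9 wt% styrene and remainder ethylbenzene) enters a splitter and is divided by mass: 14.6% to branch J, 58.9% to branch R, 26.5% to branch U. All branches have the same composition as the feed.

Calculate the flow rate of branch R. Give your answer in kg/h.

Branch R flow = 0.589×643.2 = 378.84 kg/h.

378.8 kg/h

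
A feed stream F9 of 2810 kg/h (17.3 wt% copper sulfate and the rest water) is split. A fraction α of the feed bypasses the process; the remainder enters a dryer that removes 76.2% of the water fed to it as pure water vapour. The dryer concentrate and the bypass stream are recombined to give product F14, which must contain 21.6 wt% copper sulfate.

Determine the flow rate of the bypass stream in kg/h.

1922 kg/h

All 2810×0.173 = 486.13 kg/h of copper sulfate reaches F14, so F14 = 486.13/0.216 = 2250.6 kg/h and vapour = 559.4 kg/h.
The evaporator receives (1−α)·2810 of feed at 0.827 water and removes 0.762 of that water:
0.762×0.827×(1−α)×2810 = 559.4
(1−α) = 559.4/1770.8 = 0.3159;  α = 0.6841.
Bypass flow = 0.6841×2810 = 1922.3 kg/h.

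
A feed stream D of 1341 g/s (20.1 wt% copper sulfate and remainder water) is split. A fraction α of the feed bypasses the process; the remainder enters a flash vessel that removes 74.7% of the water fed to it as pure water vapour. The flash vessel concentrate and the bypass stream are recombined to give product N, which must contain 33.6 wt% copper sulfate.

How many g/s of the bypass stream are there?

All 1341×0.201 = 269.54 g/s of copper sulfate reaches N, so N = 269.54/0.336 = 802.21 g/s and vapour = 538.79 g/s.
The evaporator receives (1−α)·1341 of feed at 0.799 water and removes 0.747 of that water:
0.747×0.799×(1−α)×1341 = 538.79
(1−α) = 538.79/800.38 = 0.6732;  α = 0.3268.
Bypass flow = 0.3268×1341 = 438.27 g/s.

438.3 g/s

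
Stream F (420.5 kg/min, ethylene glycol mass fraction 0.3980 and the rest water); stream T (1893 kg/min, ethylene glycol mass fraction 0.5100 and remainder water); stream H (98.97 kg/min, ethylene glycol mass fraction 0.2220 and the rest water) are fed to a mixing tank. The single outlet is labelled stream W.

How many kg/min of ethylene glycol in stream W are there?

ethylene glycol out = ethylene glycol in = 420.5×0.398 + 1893×0.510 + 98.97×0.222 = 1154.8 kg/min.

1155 kg/min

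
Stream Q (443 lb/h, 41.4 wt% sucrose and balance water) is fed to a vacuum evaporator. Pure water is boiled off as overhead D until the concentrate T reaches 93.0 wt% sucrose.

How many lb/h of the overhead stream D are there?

sucrose is conserved: 443×0.414 = 183.4 lb/h all reports to the concentrate.
Concentrate = 183.4/(target fraction) = 197.21 lb/h.
Overhead = 443 − 197.21 = 245.79 lb/h.

245.8 lb/h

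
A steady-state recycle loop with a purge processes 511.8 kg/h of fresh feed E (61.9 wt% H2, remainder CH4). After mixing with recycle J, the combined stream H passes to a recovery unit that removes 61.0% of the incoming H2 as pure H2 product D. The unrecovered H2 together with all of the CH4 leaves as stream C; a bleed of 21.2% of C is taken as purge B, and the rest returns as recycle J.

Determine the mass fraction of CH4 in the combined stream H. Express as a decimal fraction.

0.6679

CH4 enters only via E and leaves only via the purge: 511.8×0.381 = 0.212×(CH4 in C), and the recovery unit passes all CH4, so CH4 in H = CH4 in C = 919.79 kg/h.
H2 in H: m_A = 511.8×0.619 + (1−0.212)·(1−0.610)·m_A, so m_A = 316.8/0.6927 = 457.36 kg/h.
H = 457.36 + 919.79 = 1377.2 kg/h.
CH4 fraction in H = 919.79/1377.2 = 0.6679.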